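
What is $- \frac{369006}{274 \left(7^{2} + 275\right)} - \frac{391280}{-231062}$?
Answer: $- \frac{4210582591}{1709396676} \approx -2.4632$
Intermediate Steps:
$- \frac{369006}{274 \left(7^{2} + 275\right)} - \frac{391280}{-231062} = - \frac{369006}{274 \left(49 + 275\right)} - - \frac{195640}{115531} = - \frac{369006}{274 \cdot 324} + \frac{195640}{115531} = - \frac{369006}{88776} + \frac{195640}{115531} = \left(-369006\right) \frac{1}{88776} + \frac{195640}{115531} = - \frac{61501}{14796} + \frac{195640}{115531} = - \frac{4210582591}{1709396676}$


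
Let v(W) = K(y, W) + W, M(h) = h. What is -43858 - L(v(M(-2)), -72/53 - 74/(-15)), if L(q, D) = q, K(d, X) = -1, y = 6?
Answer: -43855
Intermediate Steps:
v(W) = -1 + W
-43858 - L(v(M(-2)), -72/53 - 74/(-15)) = -43858 - (-1 - 2) = -43858 - 1*(-3) = -43858 + 3 = -43855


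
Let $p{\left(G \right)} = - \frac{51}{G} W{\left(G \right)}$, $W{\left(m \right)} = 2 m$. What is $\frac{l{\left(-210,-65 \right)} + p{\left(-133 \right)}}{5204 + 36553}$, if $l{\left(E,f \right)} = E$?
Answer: $- \frac{104}{13919} \approx -0.0074718$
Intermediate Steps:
$p{\left(G \right)} = -102$ ($p{\left(G \right)} = - \frac{51}{G} 2 G = -102$)
$\frac{l{\left(-210,-65 \right)} + p{\left(-133 \right)}}{5204 + 36553} = \frac{-210 - 102}{5204 + 36553} = - \frac{312}{41757} = \left(-312\right) \frac{1}{41757} = - \frac{104}{13919}$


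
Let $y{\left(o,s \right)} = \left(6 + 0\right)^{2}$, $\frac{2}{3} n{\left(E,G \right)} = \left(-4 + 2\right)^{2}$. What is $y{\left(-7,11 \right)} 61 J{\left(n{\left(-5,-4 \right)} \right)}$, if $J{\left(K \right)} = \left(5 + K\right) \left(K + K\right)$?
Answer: $289872$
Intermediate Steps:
$n{\left(E,G \right)} = 6$ ($n{\left(E,G \right)} = \frac{3 \left(-4 + 2\right)^{2}}{2} = \frac{3 \left(-2\right)^{2}}{2} = \frac{3}{2} \cdot 4 = 6$)
$J{\left(K \right)} = 2 K \left(5 + K\right)$ ($J{\left(K \right)} = \left(5 + K\right) 2 K = 2 K \left(5 + K\right)$)
$y{\left(o,s \right)} = 36$ ($y{\left(o,s \right)} = 6^{2} = 36$)
$y{\left(-7,11 \right)} 61 J{\left(n{\left(-5,-4 \right)} \right)} = 36 \cdot 61 \cdot 2 \cdot 6 \left(5 + 6\right) = 2196 \cdot 2 \cdot 6 \cdot 11 = 2196 \cdot 132 = 289872$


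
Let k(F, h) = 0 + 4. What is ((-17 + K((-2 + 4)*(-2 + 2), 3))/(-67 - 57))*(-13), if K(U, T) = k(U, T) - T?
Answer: -52/31 ≈ -1.6774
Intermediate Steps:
k(F, h) = 4
K(U, T) = 4 - T
((-17 + K((-2 + 4)*(-2 + 2), 3))/(-67 - 57))*(-13) = ((-17 + (4 - 1*3))/(-67 - 57))*(-13) = ((-17 + (4 - 3))/(-124))*(-13) = ((-17 + 1)*(-1/124))*(-13) = -16*(-1/124)*(-13) = (4/31)*(-13) = -52/31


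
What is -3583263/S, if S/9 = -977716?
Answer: 1194421/2933148 ≈ 0.40721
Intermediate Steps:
S = -8799444 (S = 9*(-977716) = -8799444)
-3583263/S = -3583263/(-8799444) = -3583263*(-1/8799444) = 1194421/2933148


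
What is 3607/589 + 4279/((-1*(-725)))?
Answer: 5135406/427025 ≈ 12.026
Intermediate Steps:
3607/589 + 4279/((-1*(-725))) = 3607*(1/589) + 4279/725 = 3607/589 + 4279*(1/725) = 3607/589 + 4279/725 = 5135406/427025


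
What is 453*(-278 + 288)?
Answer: 4530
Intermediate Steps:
453*(-278 + 288) = 453*10 = 4530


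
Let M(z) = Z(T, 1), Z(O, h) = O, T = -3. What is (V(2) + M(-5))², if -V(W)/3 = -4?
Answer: 81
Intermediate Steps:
M(z) = -3
V(W) = 12 (V(W) = -3*(-4) = 12)
(V(2) + M(-5))² = (12 - 3)² = 9² = 81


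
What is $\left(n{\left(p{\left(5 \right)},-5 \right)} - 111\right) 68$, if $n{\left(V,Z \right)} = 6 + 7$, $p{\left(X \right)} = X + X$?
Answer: $-6664$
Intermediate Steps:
$p{\left(X \right)} = 2 X$
$n{\left(V,Z \right)} = 13$
$\left(n{\left(p{\left(5 \right)},-5 \right)} - 111\right) 68 = \left(13 - 111\right) 68 = \left(-98\right) 68 = -6664$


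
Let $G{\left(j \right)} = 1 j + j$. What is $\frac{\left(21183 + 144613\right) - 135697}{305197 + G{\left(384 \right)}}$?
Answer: $\frac{30099}{305965} \approx 0.098374$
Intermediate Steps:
$G{\left(j \right)} = 2 j$ ($G{\left(j \right)} = j + j = 2 j$)
$\frac{\left(21183 + 144613\right) - 135697}{305197 + G{\left(384 \right)}} = \frac{\left(21183 + 144613\right) - 135697}{305197 + 2 \cdot 384} = \frac{165796 - 135697}{305197 + 768} = \frac{30099}{305965}$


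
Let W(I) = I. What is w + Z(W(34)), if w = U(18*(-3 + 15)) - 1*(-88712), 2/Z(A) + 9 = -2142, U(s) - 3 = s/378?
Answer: 1335790345/15057 ≈ 88716.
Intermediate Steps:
U(s) = 3 + s/378
Z(A) = -2/2151 (Z(A) = 2/(-9 - 2142) = 2/(-2151) = 2*(-1/2151) = -2/2151)
w = 621009/7 (w = (3 + (18*(-3 + 15))/378) - 1*(-88712) = (3 + (18*12)/378) + 88712 = (3 + (1/378)*216) + 88712 = (3 + 4/7) + 88712 = 25/7 + 88712 = 621009/7 ≈ 88716.)
w + Z(W(34)) = 621009/7 - 2/2151 = 1335790345/15057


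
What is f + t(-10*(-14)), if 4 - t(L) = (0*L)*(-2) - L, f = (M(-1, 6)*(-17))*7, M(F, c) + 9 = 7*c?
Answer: -3783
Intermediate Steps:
M(F, c) = -9 + 7*c
f = -3927 (f = ((-9 + 7*6)*(-17))*7 = ((-9 + 42)*(-17))*7 = (33*(-17))*7 = -561*7 = -3927)
t(L) = 4 + L (t(L) = 4 - ((0*L)*(-2) - L) = 4 - (0*(-2) - L) = 4 - (0 - L) = 4 - (-1)*L = 4 + L)
f + t(-10*(-14)) = -3927 + (4 - 10*(-14)) = -3927 + (4 + 140) = -3927 + 144 = -3783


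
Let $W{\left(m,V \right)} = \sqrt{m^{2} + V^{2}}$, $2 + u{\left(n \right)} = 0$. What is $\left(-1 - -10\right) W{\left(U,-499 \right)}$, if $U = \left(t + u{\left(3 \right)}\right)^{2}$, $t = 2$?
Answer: $4491$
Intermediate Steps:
$u{\left(n \right)} = -2$ ($u{\left(n \right)} = -2 + 0 = -2$)
$U = 0$ ($U = \left(2 - 2\right)^{2} = 0^{2} = 0$)
$W{\left(m,V \right)} = \sqrt{V^{2} + m^{2}}$
$\left(-1 - -10\right) W{\left(U,-499 \right)} = \left(-1 - -10\right) \sqrt{\left(-499\right)^{2} + 0^{2}} = \left(-1 + 10\right) \sqrt{249001 + 0} = 9 \sqrt{249001} = 9 \cdot 499 = 4491$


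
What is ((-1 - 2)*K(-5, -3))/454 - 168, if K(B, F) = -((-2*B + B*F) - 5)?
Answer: -38106/227 ≈ -167.87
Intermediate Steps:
K(B, F) = 5 + 2*B - B*F (K(B, F) = -(-5 - 2*B + B*F) = 5 + 2*B - B*F)
((-1 - 2)*K(-5, -3))/454 - 168 = ((-1 - 2)*(5 + 2*(-5) - 1*(-5)*(-3)))/454 - 168 = -3*(5 - 10 - 15)*(1/454) - 168 = -3*(-20)*(1/454) - 168 = 60*(1/454) - 168 = 30/227 - 168 = -38106/227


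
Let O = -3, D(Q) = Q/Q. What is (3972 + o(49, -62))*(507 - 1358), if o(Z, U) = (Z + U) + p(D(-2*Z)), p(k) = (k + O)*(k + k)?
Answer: -3365705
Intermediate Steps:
D(Q) = 1
p(k) = 2*k*(-3 + k) (p(k) = (k - 3)*(k + k) = (-3 + k)*(2*k) = 2*k*(-3 + k))
o(Z, U) = -4 + U + Z (o(Z, U) = (Z + U) + 2*1*(-3 + 1) = (U + Z) + 2*1*(-2) = (U + Z) - 4 = -4 + U + Z)
(3972 + o(49, -62))*(507 - 1358) = (3972 + (-4 - 62 + 49))*(507 - 1358) = (3972 - 17)*(-851) = 3955*(-851) = -3365705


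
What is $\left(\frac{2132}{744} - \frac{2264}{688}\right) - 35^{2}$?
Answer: $- \frac{4900475}{3999} \approx -1225.4$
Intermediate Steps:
$\left(\frac{2132}{744} - \frac{2264}{688}\right) - 35^{2} = \left(2132 \cdot \frac{1}{744} - \frac{283}{86}\right) - 1225 = \left(\frac{533}{186} - \frac{283}{86}\right) - 1225 = - \frac{1700}{3999} - 1225 = - \frac{4900475}{3999}$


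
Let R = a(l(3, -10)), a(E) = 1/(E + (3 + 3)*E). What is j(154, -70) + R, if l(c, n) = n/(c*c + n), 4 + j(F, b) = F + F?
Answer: 21281/70 ≈ 304.01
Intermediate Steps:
j(F, b) = -4 + 2*F (j(F, b) = -4 + (F + F) = -4 + 2*F)
l(c, n) = n/(n + c²) (l(c, n) = n/(c² + n) = n/(n + c²))
a(E) = 1/(7*E) (a(E) = 1/(E + 6*E) = 1/(7*E))
R = 1/70 (R = 1/(7*((-10/(-10 + 3²)))) = 1/(7*((-10/(-10 + 9)))) = 1/(7*((-10/(-1)))) = 1/(7*((-10*(-1)))) = (⅐)/10 = (⅐)*(⅒) = 1/70 ≈ 0.014286)
j(154, -70) + R = (-4 + 2*154) + 1/70 = (-4 + 308) + 1/70 = 304 + 1/70 = 21281/70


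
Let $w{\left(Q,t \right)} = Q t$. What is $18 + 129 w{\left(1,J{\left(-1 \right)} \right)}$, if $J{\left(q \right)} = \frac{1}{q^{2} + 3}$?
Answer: $\frac{201}{4} \approx 50.25$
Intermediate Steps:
$J{\left(q \right)} = \frac{1}{3 + q^{2}}$
$18 + 129 w{\left(1,J{\left(-1 \right)} \right)} = 18 + 129 \cdot 1 \frac{1}{3 + \left(-1\right)^{2}} = 18 + 129 \cdot 1 \frac{1}{3 + 1} = 18 + 129 \cdot 1 \cdot \frac{1}{4} = 18 + 129 \cdot \frac{1}{4} = 18 + \frac{129}{4} = \frac{201}{4}$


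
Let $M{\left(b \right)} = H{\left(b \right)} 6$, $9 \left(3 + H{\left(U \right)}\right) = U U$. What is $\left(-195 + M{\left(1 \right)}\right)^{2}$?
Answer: $\frac{405769}{9} \approx 45085.0$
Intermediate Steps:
$H{\left(U \right)} = -3 + \frac{U^{2}}{9}$ ($H{\left(U \right)} = -3 + \frac{U U}{9} = -3 + \frac{U^{2}}{9}$)
$M{\left(b \right)} = -18 + \frac{2 b^{2}}{3}$ ($M{\left(b \right)} = \left(-3 + \frac{b^{2}}{9}\right) 6 = -18 + \frac{2 b^{2}}{3}$)
$\left(-195 + M{\left(1 \right)}\right)^{2} = \left(-195 - \left(18 - \frac{2 \cdot 1^{2}}{3}\right)\right)^{2} = \left(-195 + \left(-18 + \frac{2}{3} \cdot 1\right)\right)^{2} = \left(-195 + \left(-18 + \frac{2}{3}\right)\right)^{2} = \left(-195 - \frac{52}{3}\right)^{2} = \left(- \frac{637}{3}\right)^{2} = \frac{405769}{9}$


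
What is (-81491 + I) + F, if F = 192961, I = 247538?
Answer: 359008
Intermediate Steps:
(-81491 + I) + F = (-81491 + 247538) + 192961 = 166047 + 192961 = 359008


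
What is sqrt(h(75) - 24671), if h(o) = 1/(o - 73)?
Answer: I*sqrt(98682)/2 ≈ 157.07*I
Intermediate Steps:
h(o) = 1/(-73 + o)
sqrt(h(75) - 24671) = sqrt(1/(-73 + 75) - 24671) = sqrt(1/2 - 24671) = sqrt(-49341/2) = I*sqrt(98682)/2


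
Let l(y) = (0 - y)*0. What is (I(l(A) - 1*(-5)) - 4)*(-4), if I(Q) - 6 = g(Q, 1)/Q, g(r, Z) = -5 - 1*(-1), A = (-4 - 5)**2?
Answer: -24/5 ≈ -4.8000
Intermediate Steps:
A = 81 (A = (-9)**2 = 81)
l(y) = 0 (l(y) = -y*0 = 0)
g(r, Z) = -4 (g(r, Z) = -5 + 1 = -4)
I(Q) = 6 - 4/Q
(I(l(A) - 1*(-5)) - 4)*(-4) = ((6 - 4/(0 - 1*(-5))) - 4)*(-4) = ((6 - 4/(0 + 5)) - 4)*(-4) = ((6 - 4/5) - 4)*(-4) = (26/5 - 4)*(-4) = (6/5)*(-4) = -24/5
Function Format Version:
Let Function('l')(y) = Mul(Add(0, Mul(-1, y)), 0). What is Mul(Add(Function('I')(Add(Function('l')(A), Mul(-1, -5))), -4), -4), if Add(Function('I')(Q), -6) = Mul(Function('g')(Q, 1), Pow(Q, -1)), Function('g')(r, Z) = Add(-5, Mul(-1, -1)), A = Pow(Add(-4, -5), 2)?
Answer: Rational(-24, 5) ≈ -4.8000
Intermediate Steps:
A = 81 (A = Pow(-9, 2) = 81)
Function('l')(y) = 0 (Function('l')(y) = Mul(Mul(-1, y), 0) = 0)
Function('g')(r, Z) = -4 (Function('g')(r, Z) = Add(-5, 1) = -4)
Function('I')(Q) = Add(6, Mul(-4, Pow(Q, -1)))
Mul(Add(Function('I')(Add(Function('l')(A), Mul(-1, -5))), -4), -4) = Mul(Add(Add(6, Mul(-4, Pow(Add(0, Mul(-1, -5)), -1))), -4), -4) = Mul(Add(Add(6, Mul(-4, Pow(Add(0, 5), -1))), -4), -4) = Mul(Add(Add(6, Mul(-4, Pow(5, -1))), -4), -4) = Mul(Add(Add(6, Mul(-4, Rational(1, 5))), -4), -4) = Mul(Add(Add(6, Rational(-4, 5)), -4), -4) = Mul(Add(Rational(26, 5), -4), -4) = Mul(Rational(6, 5), -4) = Rational(-24, 5)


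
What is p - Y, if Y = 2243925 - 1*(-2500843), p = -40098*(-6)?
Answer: -4504180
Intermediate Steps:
p = 240588
Y = 4744768 (Y = 2243925 + 2500843 = 4744768)
p - Y = 240588 - 1*4744768 = 240588 - 4744768 = -4504180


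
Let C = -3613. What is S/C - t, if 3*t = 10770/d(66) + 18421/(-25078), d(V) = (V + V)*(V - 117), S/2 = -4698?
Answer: 257613581011/76245633981 ≈ 3.3787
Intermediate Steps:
S = -9396 (S = 2*(-4698) = -9396)
d(V) = 2*V*(-117 + V) (d(V) = (2*V)*(-117 + V) = 2*V*(-117 + V))
t = -16420843/21103137 (t = (10770/((2*66*(-117 + 66))) + 18421/(-25078))/3 = (10770/((2*66*(-51))) + 18421*(-1/25078))/3 = (10770/(-6732) - 18421/25078)/3 = (10770*(-1/6732) - 18421/25078)/3 = (-1795/1122 - 18421/25078)/3 = (⅓)*(-16420843/7034379) = -16420843/21103137 ≈ -0.77812)
S/C - t = -9396/(-3613) - 1*(-16420843/21103137) = -9396*(-1/3613) + 16420843/21103137 = 9396/3613 + 16420843/21103137 = 257613581011/76245633981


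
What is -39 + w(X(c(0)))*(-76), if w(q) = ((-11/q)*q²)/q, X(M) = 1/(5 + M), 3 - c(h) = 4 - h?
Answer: 797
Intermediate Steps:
c(h) = -1 + h (c(h) = 3 - (4 - h) = 3 + (-4 + h) = -1 + h)
w(q) = -11 (w(q) = (-11*q)/q = -11)
-39 + w(X(c(0)))*(-76) = -39 - 11*(-76) = -39 + 836 = 797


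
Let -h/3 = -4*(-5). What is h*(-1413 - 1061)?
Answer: 148440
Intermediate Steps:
h = -60 (h = -(-12)*(-5) = -3*20 = -60)
h*(-1413 - 1061) = -60*(-1413 - 1061) = -60*(-2474) = 148440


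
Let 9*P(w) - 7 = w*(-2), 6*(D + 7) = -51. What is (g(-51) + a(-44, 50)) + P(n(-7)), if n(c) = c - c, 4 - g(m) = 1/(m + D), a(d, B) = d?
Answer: -46931/1197 ≈ -39.207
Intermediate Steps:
D = -31/2 (D = -7 + (1/6)*(-51) = -7 - 17/2 = -31/2 ≈ -15.500)
g(m) = 4 - 1/(-31/2 + m) (g(m) = 4 - 1/(m - 31/2) = 4 - 1/(-31/2 + m))
n(c) = 0
P(w) = 7/9 - 2*w/9 (P(w) = 7/9 + (w*(-2))/9 = 7/9 + (-2*w)/9 = 7/9 - 2*w/9)
(g(-51) + a(-44, 50)) + P(n(-7)) = (2*(-63 + 4*(-51))/(-31 + 2*(-51)) - 44) + (7/9 - 2/9*0) = (2*(-63 - 204)/(-31 - 102) - 44) + (7/9 + 0) = (2*(-267)/(-133) - 44) + 7/9 = (2*(-1/133)*(-267) - 44) + 7/9 = (534/133 - 44) + 7/9 = -5318/133 + 7/9 = -46931/1197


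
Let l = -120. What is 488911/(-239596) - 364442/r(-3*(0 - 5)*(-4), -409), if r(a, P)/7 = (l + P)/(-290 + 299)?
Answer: 112008453065/126746284 ≈ 883.72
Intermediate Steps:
r(a, P) = -280/3 + 7*P/9 (r(a, P) = 7*((-120 + P)/(-290 + 299)) = 7*((-120 + P)/9) = 7*((-120 + P)*(1/9)) = 7*(-40/3 + P/9) = -280/3 + 7*P/9)
488911/(-239596) - 364442/r(-3*(0 - 5)*(-4), -409) = 488911/(-239596) - 364442/(-280/3 + (7/9)*(-409)) = 488911*(-1/239596) - 364442/(-280/3 - 2863/9) = -488911/239596 - 364442/(-3703/9) = -488911/239596 - 364442*(-9/3703) = -488911/239596 + 3279978/3703 = 112008453065/126746284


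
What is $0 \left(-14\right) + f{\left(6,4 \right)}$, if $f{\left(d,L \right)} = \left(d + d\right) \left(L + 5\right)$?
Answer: $108$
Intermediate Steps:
$f{\left(d,L \right)} = 2 d \left(5 + L\right)$
$0 \left(-14\right) + f{\left(6,4 \right)} = 0 \left(-14\right) + 2 \cdot 6 \left(5 + 4\right) = 0 + 2 \cdot 6 \cdot 9 = 0 + 108 = 108$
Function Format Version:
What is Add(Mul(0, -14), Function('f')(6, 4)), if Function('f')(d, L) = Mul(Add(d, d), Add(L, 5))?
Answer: 108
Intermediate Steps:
Function('f')(d, L) = Mul(2, d, Add(5, L)) (Function('f')(d, L) = Mul(Mul(2, d), Add(5, L)) = Mul(2, d, Add(5, L)))
Add(Mul(0, -14), Function('f')(6, 4)) = Add(Mul(0, -14), Mul(2, 6, Add(5, 4))) = Add(0, Mul(2, 6, 9)) = Add(0, 108) = 108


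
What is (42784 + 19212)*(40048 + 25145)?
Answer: 4041705228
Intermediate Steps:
(42784 + 19212)*(40048 + 25145) = 61996*65193 = 4041705228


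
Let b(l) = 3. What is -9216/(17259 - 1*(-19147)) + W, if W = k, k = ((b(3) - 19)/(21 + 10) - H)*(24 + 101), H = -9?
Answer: 598280777/564293 ≈ 1060.2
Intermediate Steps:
k = 32875/31 (k = ((3 - 19)/(21 + 10) - 1*(-9))*(24 + 101) = (-16/31 + 9)*125 = (263/31)*125 = 32875/31 ≈ 1060.5)
W = 32875/31 ≈ 1060.5
-9216/(17259 - 1*(-19147)) + W = -9216/(17259 - 1*(-19147)) + 32875/31 = -9216/(17259 + 19147) + 32875/31 = -9216/36406 + 32875/31 = -9216*1/36406 + 32875/31 = -4608/18203 + 32875/31 = 598280777/564293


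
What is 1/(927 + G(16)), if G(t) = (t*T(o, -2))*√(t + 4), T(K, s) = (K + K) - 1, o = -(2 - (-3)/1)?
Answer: 927/239809 + 352*√5/239809 ≈ 0.0071478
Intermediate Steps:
o = -5 (o = -(2 - (-3)) = -(2 - 1*(-3)) = -(2 + 3) = -1*5 = -5)
T(K, s) = -1 + 2*K (T(K, s) = 2*K - 1 = -1 + 2*K)
G(t) = -11*t*√(4 + t) (G(t) = (t*(-1 + 2*(-5)))*√(t + 4) = (t*(-1 - 10))*√(4 + t) = (t*(-11))*√(4 + t) = (-11*t)*√(4 + t) = -11*t*√(4 + t))
1/(927 + G(16)) = 1/(927 - 11*16*√(4 + 16)) = 1/(927 - 11*16*√20) = 1/(927 - 11*16*2*√5) = 1/(927 - 352*√5)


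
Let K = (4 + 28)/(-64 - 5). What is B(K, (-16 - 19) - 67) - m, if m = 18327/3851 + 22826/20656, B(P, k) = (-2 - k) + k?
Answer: -312778975/39773128 ≈ -7.8641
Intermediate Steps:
K = -32/69 (K = 32/(-69) = 32*(-1/69) = -32/69 ≈ -0.46377)
B(P, k) = -2
m = 233232719/39773128 (m = 18327*(1/3851) + 22826*(1/20656) = 18327/3851 + 11413/10328 = 233232719/39773128 ≈ 5.8641)
B(K, (-16 - 19) - 67) - m = -2 - 1*233232719/39773128 = -2 - 233232719/39773128 = -312778975/39773128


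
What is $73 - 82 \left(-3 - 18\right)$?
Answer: $1795$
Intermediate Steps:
$73 - 82 \left(-3 - 18\right) = 73 - -1722 = 73 + 1722 = 1795$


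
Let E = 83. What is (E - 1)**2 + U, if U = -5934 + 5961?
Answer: 6751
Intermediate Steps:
U = 27
(E - 1)**2 + U = (83 - 1)**2 + 27 = 82**2 + 27 = 6724 + 27 = 6751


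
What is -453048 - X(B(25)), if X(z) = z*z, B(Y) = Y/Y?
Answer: -453049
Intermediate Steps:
B(Y) = 1
X(z) = z²
-453048 - X(B(25)) = -453048 - 1*1² = -453048 - 1*1 = -453048 - 1 = -453049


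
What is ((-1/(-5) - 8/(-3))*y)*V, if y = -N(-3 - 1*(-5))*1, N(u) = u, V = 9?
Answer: -258/5 ≈ -51.600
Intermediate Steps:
y = -2 (y = -(-3 - 1*(-5))*1 = -(-3 + 5)*1 = -1*2*1 = -2*1 = -2)
((-1/(-5) - 8/(-3))*y)*V = ((-1/(-5) - 8/(-3))*(-2))*9 = ((-1*(-⅕) - 8*(-⅓))*(-2))*9 = ((⅕ + 8/3)*(-2))*9 = ((43/15)*(-2))*9 = -86/15*9 = -258/5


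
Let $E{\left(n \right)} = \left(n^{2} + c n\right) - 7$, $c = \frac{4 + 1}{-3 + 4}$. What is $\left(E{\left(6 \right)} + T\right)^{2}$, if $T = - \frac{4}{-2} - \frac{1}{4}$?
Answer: $\frac{59049}{16} \approx 3690.6$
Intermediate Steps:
$T = \frac{7}{4}$ ($T = \left(-4\right) \left(- \frac{1}{2}\right) - \frac{1}{4} = 2 - \frac{1}{4} = \frac{7}{4} \approx 1.75$)
$c = 5$ ($c = \frac{5}{1} = 5 \cdot 1 = 5$)
$E{\left(n \right)} = -7 + n^{2} + 5 n$ ($E{\left(n \right)} = \left(n^{2} + 5 n\right) - 7 = -7 + n^{2} + 5 n$)
$\left(E{\left(6 \right)} + T\right)^{2} = \left(\left(-7 + 6^{2} + 5 \cdot 6\right) + \frac{7}{4}\right)^{2} = \left(\left(-7 + 36 + 30\right) + \frac{7}{4}\right)^{2} = \left(59 + \frac{7}{4}\right)^{2} = \left(\frac{243}{4}\right)^{2} = \frac{59049}{16}$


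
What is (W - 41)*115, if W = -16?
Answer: -6555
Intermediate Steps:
(W - 41)*115 = (-16 - 41)*115 = -57*115 = -6555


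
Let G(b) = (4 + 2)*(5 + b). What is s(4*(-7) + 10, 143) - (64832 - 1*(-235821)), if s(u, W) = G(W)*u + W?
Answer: -316494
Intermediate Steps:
G(b) = 30 + 6*b (G(b) = 6*(5 + b) = 30 + 6*b)
s(u, W) = W + u*(30 + 6*W) (s(u, W) = (30 + 6*W)*u + W = u*(30 + 6*W) + W = W + u*(30 + 6*W))
s(4*(-7) + 10, 143) - (64832 - 1*(-235821)) = (143 + 6*(4*(-7) + 10)*(5 + 143)) - (64832 - 1*(-235821)) = (143 + 6*(-28 + 10)*148) - (64832 + 235821) = (143 + 6*(-18)*148) - 1*300653 = (143 - 15984) - 300653 = -15841 - 300653 = -316494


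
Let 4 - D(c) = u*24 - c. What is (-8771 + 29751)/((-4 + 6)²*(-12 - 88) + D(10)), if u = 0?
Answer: -10490/193 ≈ -54.352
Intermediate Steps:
D(c) = 4 + c (D(c) = 4 - (0*24 - c) = 4 - (0 - c) = 4 - (-1)*c = 4 + c)
(-8771 + 29751)/((-4 + 6)²*(-12 - 88) + D(10)) = (-8771 + 29751)/((-4 + 6)²*(-12 - 88) + (4 + 10)) = 20980/(2²*(-100) + 14) = 20980/(4*(-100) + 14) = 20980/(-400 + 14) = 20980/(-386) = 20980*(-1/386) = -10490/193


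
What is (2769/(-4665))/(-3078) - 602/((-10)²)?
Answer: -72031357/11965725 ≈ -6.0198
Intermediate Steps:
(2769/(-4665))/(-3078) - 602/((-10)²) = (2769*(-1/4665))*(-1/3078) - 602/100 = -923/1555*(-1/3078) - 602*1/100 = 923/4786290 - 301/50 = -72031357/11965725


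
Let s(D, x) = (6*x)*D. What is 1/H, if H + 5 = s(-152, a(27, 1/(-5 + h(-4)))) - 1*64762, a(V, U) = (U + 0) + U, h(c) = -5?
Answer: -5/322923 ≈ -1.5484e-5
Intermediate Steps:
a(V, U) = 2*U (a(V, U) = U + U = 2*U)
s(D, x) = 6*D*x
H = -322923/5 (H = -5 + (6*(-152)*(2/(-5 - 5)) - 1*64762) = -5 + (6*(-152)*(2/(-10)) - 64762) = -5 + (6*(-152)*(2*(-⅒)) - 64762) = -5 + (6*(-152)*(-⅕) - 64762) = -5 + (912/5 - 64762) = -5 - 322898/5 = -322923/5 ≈ -64585.)
1/H = 1/(-322923/5) = -5/322923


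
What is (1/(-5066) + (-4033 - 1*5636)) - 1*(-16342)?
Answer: 33805417/5066 ≈ 6673.0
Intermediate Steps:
(1/(-5066) + (-4033 - 1*5636)) - 1*(-16342) = (-1/5066 + (-4033 - 5636)) + 16342 = (-1/5066 - 9669) + 16342 = -48983155/5066 + 16342 = 33805417/5066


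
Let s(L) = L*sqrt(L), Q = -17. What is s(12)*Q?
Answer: -408*sqrt(3) ≈ -706.68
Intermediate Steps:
s(L) = L**(3/2)
s(12)*Q = 12**(3/2)*(-17) = (24*sqrt(3))*(-17) = -408*sqrt(3)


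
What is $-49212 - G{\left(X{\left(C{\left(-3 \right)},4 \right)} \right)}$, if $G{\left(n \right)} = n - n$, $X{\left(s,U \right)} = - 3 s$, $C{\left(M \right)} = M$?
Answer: $-49212$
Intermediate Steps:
$G{\left(n \right)} = 0$
$-49212 - G{\left(X{\left(C{\left(-3 \right)},4 \right)} \right)} = -49212 - 0 = -49212 + 0 = -49212$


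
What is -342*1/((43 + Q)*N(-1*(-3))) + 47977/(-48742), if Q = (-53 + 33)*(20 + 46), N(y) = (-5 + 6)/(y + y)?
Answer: 38751955/62243534 ≈ 0.62259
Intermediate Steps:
N(y) = 1/(2*y)
Q = -1320 (Q = -20*66 = -1320)
-342*1/((43 + Q)*N(-1*(-3))) + 47977/(-48742) = -342*6/(43 - 1320) + 47977/(-48742) = -342/(((1/2)/3)*(-1277)) + 47977*(-1/48742) = -342/(((1/2)*(1/3))*(-1277)) - 47977/48742 = -342/((1/6)*(-1277)) - 47977/48742 = -342/(-1277/6) - 47977/48742 = -342*(-6/1277) - 47977/48742 = 2052/1277 - 47977/48742 = 38751955/62243534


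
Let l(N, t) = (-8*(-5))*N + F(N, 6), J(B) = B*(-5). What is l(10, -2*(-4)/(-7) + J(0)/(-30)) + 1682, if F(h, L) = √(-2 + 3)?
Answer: 2083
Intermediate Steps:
J(B) = -5*B
F(h, L) = 1 (F(h, L) = √1 = 1)
l(N, t) = 1 + 40*N (l(N, t) = (-8*(-5))*N + 1 = 40*N + 1 = 1 + 40*N)
l(10, -2*(-4)/(-7) + J(0)/(-30)) + 1682 = (1 + 40*10) + 1682 = (1 + 400) + 1682 = 401 + 1682 = 2083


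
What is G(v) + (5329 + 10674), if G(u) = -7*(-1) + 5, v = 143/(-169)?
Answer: 16015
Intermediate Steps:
v = -11/13 (v = 143*(-1/169) = -11/13 ≈ -0.84615)
G(u) = 12 (G(u) = 7 + 5 = 12)
G(v) + (5329 + 10674) = 12 + (5329 + 10674) = 12 + 16003 = 16015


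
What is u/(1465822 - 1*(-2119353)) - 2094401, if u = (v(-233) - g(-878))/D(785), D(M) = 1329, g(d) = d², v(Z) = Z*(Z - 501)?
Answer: -3326395788792479/1588232525 ≈ -2.0944e+6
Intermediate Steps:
v(Z) = Z*(-501 + Z)
u = -199954/443 (u = (-233*(-501 - 233) - 1*(-878)²)/1329 = (-233*(-734) - 1*770884)*(1/1329) = (171022 - 770884)*(1/1329) = -599862*1/1329 = -199954/443 ≈ -451.36)
u/(1465822 - 1*(-2119353)) - 2094401 = -199954/(443*(1465822 - 1*(-2119353))) - 2094401 = -199954/(443*(1465822 + 2119353)) - 2094401 = -199954/443/3585175 - 2094401 = -199954/443*1/3585175 - 2094401 = -199954/1588232525 - 2094401 = -3326395788792479/1588232525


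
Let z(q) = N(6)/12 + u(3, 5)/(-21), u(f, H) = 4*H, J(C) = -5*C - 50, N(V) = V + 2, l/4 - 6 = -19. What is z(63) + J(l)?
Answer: 1468/7 ≈ 209.71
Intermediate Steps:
l = -52 (l = 24 + 4*(-19) = 24 - 76 = -52)
N(V) = 2 + V
J(C) = -50 - 5*C
z(q) = -2/7 (z(q) = (2 + 6)/12 + (4*5)/(-21) = 8*(1/12) + 20*(-1/21) = ⅔ - 20/21 = -2/7)
z(63) + J(l) = -2/7 + (-50 - 5*(-52)) = -2/7 + (-50 + 260) = -2/7 + 210 = 1468/7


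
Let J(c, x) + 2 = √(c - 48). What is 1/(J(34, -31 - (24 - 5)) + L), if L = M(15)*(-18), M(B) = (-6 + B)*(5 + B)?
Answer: -1621/5255289 - I*√14/10510578 ≈ -0.00030845 - 3.5599e-7*I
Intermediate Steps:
J(c, x) = -2 + √(-48 + c) (J(c, x) = -2 + √(c - 48) = -2 + √(-48 + c))
L = -3240 (L = (-30 + 15² - 1*15)*(-18) = (-30 + 225 - 15)*(-18) = 180*(-18) = -3240)
1/(J(34, -31 - (24 - 5)) + L) = 1/((-2 + √(-48 + 34)) - 3240) = 1/((-2 + √(-14)) - 3240) = 1/((-2 + I*√14) - 3240) = 1/(-3242 + I*√14)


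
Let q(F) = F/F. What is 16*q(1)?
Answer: 16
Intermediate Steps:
q(F) = 1
16*q(1) = 16*1 = 16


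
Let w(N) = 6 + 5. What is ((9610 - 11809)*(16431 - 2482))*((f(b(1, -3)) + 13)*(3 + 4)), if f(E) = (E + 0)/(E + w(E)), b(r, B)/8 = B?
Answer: -3187720977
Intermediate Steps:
w(N) = 11
b(r, B) = 8*B
f(E) = E/(11 + E) (f(E) = (E + 0)/(E + 11) = E/(11 + E))
((9610 - 11809)*(16431 - 2482))*((f(b(1, -3)) + 13)*(3 + 4)) = ((9610 - 11809)*(16431 - 2482))*(((8*(-3))/(11 + 8*(-3)) + 13)*(3 + 4)) = (-2199*13949)*((-24/(11 - 24) + 13)*7) = -30673851*(-24/(-13) + 13)*7 = -30673851*(-24*(-1/13) + 13)*7 = -30673851*(24/13 + 13)*7 = -455388711*7 = -30673851*1351/13 = -3187720977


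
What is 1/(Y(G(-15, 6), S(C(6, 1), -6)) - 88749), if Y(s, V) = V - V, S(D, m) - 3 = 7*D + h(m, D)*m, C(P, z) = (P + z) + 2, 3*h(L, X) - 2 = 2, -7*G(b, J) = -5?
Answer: -1/88749 ≈ -1.1268e-5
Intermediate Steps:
G(b, J) = 5/7 (G(b, J) = -⅐*(-5) = 5/7)
h(L, X) = 4/3 (h(L, X) = ⅔ + (⅓)*2 = ⅔ + ⅔ = 4/3)
C(P, z) = 2 + P + z
S(D, m) = 3 + 7*D + 4*m/3 (S(D, m) = 3 + (7*D + 4*m/3) = 3 + 7*D + 4*m/3)
Y(s, V) = 0
1/(Y(G(-15, 6), S(C(6, 1), -6)) - 88749) = 1/(0 - 88749) = 1/(-88749) = -1/88749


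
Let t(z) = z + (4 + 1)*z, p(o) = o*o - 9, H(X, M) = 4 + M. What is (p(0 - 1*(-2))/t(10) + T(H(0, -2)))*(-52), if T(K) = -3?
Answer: 481/3 ≈ 160.33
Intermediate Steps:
p(o) = -9 + o² (p(o) = o² - 9 = -9 + o²)
t(z) = 6*z (t(z) = z + 5*z = 6*z)
(p(0 - 1*(-2))/t(10) + T(H(0, -2)))*(-52) = ((-9 + (0 - 1*(-2))²)/((6*10)) - 3)*(-52) = ((-9 + (0 + 2)²)/60 - 3)*(-52) = ((-9 + 2²)*(1/60) - 3)*(-52) = ((-9 + 4)*(1/60) - 3)*(-52) = (-5*1/60 - 3)*(-52) = (-1/12 - 3)*(-52) = -37/12*(-52) = 481/3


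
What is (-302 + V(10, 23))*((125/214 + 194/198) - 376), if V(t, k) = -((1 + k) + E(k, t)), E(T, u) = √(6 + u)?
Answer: 39664015/321 ≈ 1.2356e+5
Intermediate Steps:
V(t, k) = -1 - k - √(6 + t) (V(t, k) = -((1 + k) + √(6 + t)) = -(1 + k + √(6 + t)) = -1 - k - √(6 + t))
(-302 + V(10, 23))*((125/214 + 194/198) - 376) = (-302 + (-1 - 1*23 - √(6 + 10)))*((125/214 + 194/198) - 376) = (-302 + (-1 - 23 - √16))*((125*(1/214) + 194*(1/198)) - 376) = (-302 + (-1 - 23 - 1*4))*((125/214 + 97/99) - 376) = (-302 + (-1 - 23 - 4))*(33133/21186 - 376) = (-302 - 28)*(-7932803/21186) = -330*(-7932803/21186) = 39664015/321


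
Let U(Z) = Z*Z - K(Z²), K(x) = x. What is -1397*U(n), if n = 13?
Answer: 0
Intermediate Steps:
U(Z) = 0 (U(Z) = Z*Z - Z² = Z² - Z² = 0)
-1397*U(n) = -1397*0 = 0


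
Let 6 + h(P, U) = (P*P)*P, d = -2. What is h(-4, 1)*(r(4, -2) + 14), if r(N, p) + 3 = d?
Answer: -630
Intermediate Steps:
h(P, U) = -6 + P**3 (h(P, U) = -6 + (P*P)*P = -6 + P**2*P = -6 + P**3)
r(N, p) = -5 (r(N, p) = -3 - 2 = -5)
h(-4, 1)*(r(4, -2) + 14) = (-6 + (-4)**3)*(-5 + 14) = (-6 - 64)*9 = -70*9 = -630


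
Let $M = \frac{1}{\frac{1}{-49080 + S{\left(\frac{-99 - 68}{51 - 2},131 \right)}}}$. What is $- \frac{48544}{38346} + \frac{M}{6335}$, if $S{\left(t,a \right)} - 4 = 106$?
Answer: $- \frac{31218998}{3470313} \approx -8.996$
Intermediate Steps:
$S{\left(t,a \right)} = 110$ ($S{\left(t,a \right)} = 4 + 106 = 110$)
$M = -48970$ ($M = \frac{1}{\frac{1}{-49080 + 110}} = \frac{1}{\frac{1}{-48970}} = \frac{1}{- \frac{1}{48970}} = -48970$)
$- \frac{48544}{38346} + \frac{M}{6335} = - \frac{48544}{38346} - \frac{48970}{6335} = \left(-48544\right) \frac{1}{38346} - \frac{9794}{1267} = - \frac{24272}{19173} - \frac{9794}{1267} = - \frac{31218998}{3470313}$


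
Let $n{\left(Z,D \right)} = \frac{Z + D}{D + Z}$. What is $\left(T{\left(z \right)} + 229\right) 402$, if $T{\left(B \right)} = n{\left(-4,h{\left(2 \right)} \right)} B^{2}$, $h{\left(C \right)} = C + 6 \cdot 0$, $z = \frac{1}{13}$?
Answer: $\frac{15558204}{169} \approx 92060.0$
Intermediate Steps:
$z = \frac{1}{13} \approx 0.076923$
$h{\left(C \right)} = C$ ($h{\left(C \right)} = C + 0 = C$)
$n{\left(Z,D \right)} = 1$ ($n{\left(Z,D \right)} = \frac{D + Z}{D + Z} = 1$)
$T{\left(B \right)} = B^{2}$ ($T{\left(B \right)} = 1 B^{2} = B^{2}$)
$\left(T{\left(z \right)} + 229\right) 402 = \left(\left(\frac{1}{13}\right)^{2} + 229\right) 402 = \left(\frac{1}{169} + 229\right) 402 = \frac{38702}{169} \cdot 402 = \frac{15558204}{169}$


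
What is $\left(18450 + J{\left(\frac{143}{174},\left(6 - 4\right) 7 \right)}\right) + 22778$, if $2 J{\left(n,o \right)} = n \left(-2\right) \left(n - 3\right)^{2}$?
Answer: $\frac{217169552809}{5268024} \approx 41224.0$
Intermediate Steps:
$J{\left(n,o \right)} = - n \left(-3 + n\right)^{2}$ ($J{\left(n,o \right)} = \frac{n \left(-2\right) \left(n - 3\right)^{2}}{2} = \frac{- 2 n \left(-3 + n\right)^{2}}{2} = \frac{\left(-2\right) n \left(-3 + n\right)^{2}}{2} = - n \left(-3 + n\right)^{2}$)
$\left(18450 + J{\left(\frac{143}{174},\left(6 - 4\right) 7 \right)}\right) + 22778 = \left(18450 - \frac{143}{174} \left(-3 + \frac{143}{174}\right)^{2}\right) + 22778 = \left(18450 - 143 \cdot \frac{1}{174} \left(-3 + 143 \cdot \frac{1}{174}\right)^{2}\right) + 22778 = \left(18450 - \frac{143 \left(-3 + \frac{143}{174}\right)^{2}}{174}\right) + 22778 = \left(18450 - \frac{143 \left(- \frac{379}{174}\right)^{2}}{174}\right) + 22778 = \left(18450 - \frac{143}{174} \cdot \frac{143641}{30276}\right) + 22778 = \left(18450 - \frac{20540663}{5268024}\right) + 22778 = \frac{97174502137}{5268024} + 22778 = \frac{217169552809}{5268024}$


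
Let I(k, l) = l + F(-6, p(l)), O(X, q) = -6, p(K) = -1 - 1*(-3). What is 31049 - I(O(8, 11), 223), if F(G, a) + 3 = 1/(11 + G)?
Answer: 154144/5 ≈ 30829.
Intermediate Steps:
p(K) = 2 (p(K) = -1 + 3 = 2)
F(G, a) = -3 + 1/(11 + G)
I(k, l) = -14/5 + l (I(k, l) = l + (-32 - 3*(-6))/(11 - 6) = l + (-32 + 18)/5 = l + (1/5)*(-14) = l - 14/5 = -14/5 + l)
31049 - I(O(8, 11), 223) = 31049 - (-14/5 + 223) = 31049 - 1*1101/5 = 31049 - 1101/5 = 154144/5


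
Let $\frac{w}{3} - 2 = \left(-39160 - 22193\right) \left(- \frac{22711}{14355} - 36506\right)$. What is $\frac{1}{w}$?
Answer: $\frac{1595}{10717680749361} \approx 1.4882 \cdot 10^{-10}$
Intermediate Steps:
$w = \frac{10717680749361}{1595}$ ($w = 6 + 3 \left(-39160 - 22193\right) \left(- \frac{22711}{14355} - 36506\right) = 6 + 3 \left(- 61353 \left(\left(-22711\right) \frac{1}{14355} - 36506\right)\right) = 6 + 3 \left(- 61353 \left(- \frac{22711}{14355} - 36506\right)\right) = 6 + 3 \left(\left(-61353\right) \left(- \frac{524066341}{14355}\right)\right) = 6 + 3 \cdot \frac{3572560246597}{1595} = 6 + \frac{10717680739791}{1595} = \frac{10717680749361}{1595} \approx 6.7195 \cdot 10^{9}$)
$\frac{1}{w} = \frac{1}{\frac{10717680749361}{1595}} = \frac{1595}{10717680749361}$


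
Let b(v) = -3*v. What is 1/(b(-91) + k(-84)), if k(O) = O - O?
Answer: 1/273 ≈ 0.0036630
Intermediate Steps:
k(O) = 0
1/(b(-91) + k(-84)) = 1/(-3*(-91) + 0) = 1/(273 + 0) = 1/273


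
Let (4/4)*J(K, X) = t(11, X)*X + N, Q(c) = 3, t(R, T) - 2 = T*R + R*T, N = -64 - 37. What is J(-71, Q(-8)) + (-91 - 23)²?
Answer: 13099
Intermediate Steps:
N = -101
t(R, T) = 2 + 2*R*T (t(R, T) = 2 + (T*R + R*T) = 2 + (R*T + R*T) = 2 + 2*R*T)
J(K, X) = -101 + X*(2 + 22*X) (J(K, X) = (2 + 2*11*X)*X - 101 = (2 + 22*X)*X - 101 = X*(2 + 22*X) - 101 = -101 + X*(2 + 22*X))
J(-71, Q(-8)) + (-91 - 23)² = (-101 + 2*3*(1 + 11*3)) + (-91 - 23)² = (-101 + 2*3*(1 + 33)) + (-114)² = (-101 + 2*3*34) + 12996 = (-101 + 204) + 12996 = 103 + 12996 = 13099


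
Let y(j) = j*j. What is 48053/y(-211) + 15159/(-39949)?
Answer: 1244775458/1778569429 ≈ 0.69987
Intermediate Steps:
y(j) = j**2
48053/y(-211) + 15159/(-39949) = 48053/((-211)**2) + 15159/(-39949) = 48053/44521 + 15159*(-1/39949) = 48053*(1/44521) - 15159/39949 = 48053/44521 - 15159/39949 = 1244775458/1778569429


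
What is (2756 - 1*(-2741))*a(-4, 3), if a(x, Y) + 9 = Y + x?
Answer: -54970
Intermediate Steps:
a(x, Y) = -9 + Y + x (a(x, Y) = -9 + (Y + x) = -9 + Y + x)
(2756 - 1*(-2741))*a(-4, 3) = (2756 - 1*(-2741))*(-9 + 3 - 4) = (2756 + 2741)*(-10) = 5497*(-10) = -54970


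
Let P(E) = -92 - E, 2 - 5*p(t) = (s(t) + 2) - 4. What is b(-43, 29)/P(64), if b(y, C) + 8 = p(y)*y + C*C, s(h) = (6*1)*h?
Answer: 2367/260 ≈ 9.1039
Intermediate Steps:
s(h) = 6*h
p(t) = 4/5 - 6*t/5 (p(t) = 2/5 - ((6*t + 2) - 4)/5 = 2/5 - ((2 + 6*t) - 4)/5 = 2/5 - (-2 + 6*t)/5 = 2/5 + (2/5 - 6*t/5) = 4/5 - 6*t/5)
b(y, C) = -8 + C**2 + y*(4/5 - 6*y/5) (b(y, C) = -8 + ((4/5 - 6*y/5)*y + C*C) = -8 + (y*(4/5 - 6*y/5) + C**2) = -8 + (C**2 + y*(4/5 - 6*y/5)) = -8 + C**2 + y*(4/5 - 6*y/5))
b(-43, 29)/P(64) = (-8 + 29**2 - 2/5*(-43)*(-2 + 3*(-43)))/(-92 - 1*64) = (-8 + 841 - 2/5*(-43)*(-2 - 129))/(-92 - 64) = (-8 + 841 - 2/5*(-43)*(-131))/(-156) = (-8 + 841 - 11266/5)*(-1/156) = -7101/5*(-1/156) = 2367/260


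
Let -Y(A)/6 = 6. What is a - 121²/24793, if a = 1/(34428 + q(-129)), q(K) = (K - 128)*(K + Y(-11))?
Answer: -1124887160/1904920569 ≈ -0.59052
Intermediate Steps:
Y(A) = -36 (Y(A) = -6*6 = -36)
q(K) = (-128 + K)*(-36 + K) (q(K) = (K - 128)*(K - 36) = (-128 + K)*(-36 + K))
a = 1/76833 (a = 1/(34428 + (4608 + (-129)² - 164*(-129))) = 1/(34428 + (4608 + 16641 + 21156)) = 1/(34428 + 42405) = 1/76833 ≈ 1.3015e-5)
a - 121²/24793 = 1/76833 - 121²/24793 = 1/76833 - 14641/24793 = -1124887160/1904920569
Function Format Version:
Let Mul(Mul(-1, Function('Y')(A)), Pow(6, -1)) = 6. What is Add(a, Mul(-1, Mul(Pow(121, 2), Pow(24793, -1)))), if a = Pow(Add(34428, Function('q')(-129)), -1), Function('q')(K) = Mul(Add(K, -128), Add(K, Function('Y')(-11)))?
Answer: Rational(-1124887160, 1904920569) ≈ -0.59052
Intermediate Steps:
Function('Y')(A) = -36 (Function('Y')(A) = Mul(-6, 6) = -36)
Function('q')(K) = Mul(Add(-128, K), Add(-36, K)) (Function('q')(K) = Mul(Add(K, -128), Add(K, -36)) = Mul(Add(-128, K), Add(-36, K)))
a = Rational(1, 76833) (a = Pow(Add(34428, Add(4608, Pow(-129, 2), Mul(-164, -129))), -1) = Pow(Add(34428, Add(4608, 16641, 21156)), -1) = Pow(Add(34428, 42405), -1) = Pow(76833, -1) = Rational(1, 76833) ≈ 1.3015e-5)
Add(a, Mul(-1, Mul(Pow(121, 2), Pow(24793, -1)))) = Add(Rational(1, 76833), Mul(-1, Mul(Pow(121, 2), Pow(24793, -1)))) = Add(Rational(1, 76833), Mul(-1, Mul(14641, Rational(1, 24793)))) = Add(Rational(1, 76833), Mul(-1, Rational(14641, 24793))) = Add(Rational(1, 76833), Rational(-14641, 24793)) = Rational(-1124887160, 1904920569)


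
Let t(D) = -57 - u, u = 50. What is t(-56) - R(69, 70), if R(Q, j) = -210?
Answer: 103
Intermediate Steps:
t(D) = -107 (t(D) = -57 - 1*50 = -57 - 50 = -107)
t(-56) - R(69, 70) = -107 - 1*(-210) = -107 + 210 = 103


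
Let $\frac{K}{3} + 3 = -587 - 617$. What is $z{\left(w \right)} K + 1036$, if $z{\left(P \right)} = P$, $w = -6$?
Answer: $22762$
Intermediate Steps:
$K = -3621$ ($K = -9 + 3 \left(-587 - 617\right) = -9 + 3 \left(-1204\right) = -9 - 3612 = -3621$)
$z{\left(w \right)} K + 1036 = \left(-6\right) \left(-3621\right) + 1036 = 21726 + 1036 = 22762$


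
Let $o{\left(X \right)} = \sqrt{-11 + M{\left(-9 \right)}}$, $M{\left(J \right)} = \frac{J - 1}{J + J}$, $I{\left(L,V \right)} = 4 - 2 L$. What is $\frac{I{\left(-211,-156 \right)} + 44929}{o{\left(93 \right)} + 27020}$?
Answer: $\frac{5514714450}{3285361847} - \frac{136065 i \sqrt{94}}{6570723694} \approx 1.6786 - 0.00020077 i$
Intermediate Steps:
$M{\left(J \right)} = \frac{-1 + J}{2 J}$
$o{\left(X \right)} = \frac{i \sqrt{94}}{3}$ ($o{\left(X \right)} = \sqrt{-11 + \frac{-1 - 9}{2 \left(-9\right)}} = \sqrt{-11 + \frac{1}{2} \left(- \frac{1}{9}\right) \left(-10\right)} = \sqrt{-11 + \frac{5}{9}} = \sqrt{- \frac{94}{9}} = \frac{i \sqrt{94}}{3}$)
$\frac{I{\left(-211,-156 \right)} + 44929}{o{\left(93 \right)} + 27020} = \frac{\left(4 - -422\right) + 44929}{\frac{i \sqrt{94}}{3} + 27020} = \frac{\left(4 + 422\right) + 44929}{27020 + \frac{i \sqrt{94}}{3}} = \frac{426 + 44929}{27020 + \frac{i \sqrt{94}}{3}} = \frac{45355}{27020 + \frac{i \sqrt{94}}{3}}$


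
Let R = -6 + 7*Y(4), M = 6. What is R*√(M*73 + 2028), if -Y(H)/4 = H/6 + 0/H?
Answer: -74*√274 ≈ -1224.9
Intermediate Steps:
Y(H) = -2*H/3 (Y(H) = -4*(H/6 + 0/H) = -4*(H*(⅙) + 0) = -4*(H/6 + 0) = -2*H/3)
R = -74/3 (R = -6 + 7*(-⅔*4) = -6 + 7*(-8/3) = -6 - 56/3 = -74/3 ≈ -24.667)
R*√(M*73 + 2028) = -74*√(6*73 + 2028)/3 = -74*√(438 + 2028)/3 = -74*√274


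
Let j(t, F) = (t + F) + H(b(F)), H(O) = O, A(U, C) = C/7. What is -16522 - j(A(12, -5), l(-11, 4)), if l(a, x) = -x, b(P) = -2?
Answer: -115607/7 ≈ -16515.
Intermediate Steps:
A(U, C) = C/7 (A(U, C) = C*(⅐) = C/7)
j(t, F) = -2 + F + t (j(t, F) = (t + F) - 2 = (F + t) - 2 = -2 + F + t)
-16522 - j(A(12, -5), l(-11, 4)) = -16522 - (-2 - 1*4 + (⅐)*(-5)) = -16522 - (-2 - 4 - 5/7) = -16522 - 1*(-47/7) = -16522 + 47/7 = -115607/7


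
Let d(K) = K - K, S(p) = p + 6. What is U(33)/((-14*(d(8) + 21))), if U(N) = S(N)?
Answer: -13/98 ≈ -0.13265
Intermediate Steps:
S(p) = 6 + p
U(N) = 6 + N
d(K) = 0
U(33)/((-14*(d(8) + 21))) = (6 + 33)/((-14*(0 + 21))) = 39/((-14*21)) = 39/(-294) = 39*(-1/294) = -13/98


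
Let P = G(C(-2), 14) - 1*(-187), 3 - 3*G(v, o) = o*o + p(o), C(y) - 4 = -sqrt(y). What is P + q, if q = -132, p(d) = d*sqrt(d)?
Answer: -28/3 - 14*sqrt(14)/3 ≈ -26.794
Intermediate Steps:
p(d) = d**(3/2)
C(y) = 4 - sqrt(y)
G(v, o) = 1 - o**2/3 - o**(3/2)/3 (G(v, o) = 1 - (o*o + o**(3/2))/3 = 1 - (o**2 + o**(3/2))/3 = 1 + (-o**2/3 - o**(3/2)/3) = 1 - o**2/3 - o**(3/2)/3)
P = 368/3 - 14*sqrt(14)/3 (P = (1 - 1/3*14**2 - 14*sqrt(14)/3) - 1*(-187) = (1 - 1/3*196 - 14*sqrt(14)/3) + 187 = (1 - 196/3 - 14*sqrt(14)/3) + 187 = (-193/3 - 14*sqrt(14)/3) + 187 = 368/3 - 14*sqrt(14)/3 ≈ 105.21)
P + q = (368/3 - 14*sqrt(14)/3) - 132 = -28/3 - 14*sqrt(14)/3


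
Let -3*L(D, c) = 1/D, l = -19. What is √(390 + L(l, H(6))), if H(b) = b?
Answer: √1267167/57 ≈ 19.749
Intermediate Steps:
L(D, c) = -1/(3*D)
√(390 + L(l, H(6))) = √(390 - ⅓/(-19)) = √(390 - ⅓*(-1/19)) = √(390 + 1/57) = √(22231/57) = √1267167/57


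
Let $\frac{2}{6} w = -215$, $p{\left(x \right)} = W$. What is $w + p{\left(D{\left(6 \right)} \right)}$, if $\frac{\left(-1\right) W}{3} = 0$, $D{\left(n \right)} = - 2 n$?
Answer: $-645$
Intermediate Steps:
$W = 0$ ($W = \left(-3\right) 0 = 0$)
$p{\left(x \right)} = 0$
$w = -645$ ($w = 3 \left(-215\right) = -645$)
$w + p{\left(D{\left(6 \right)} \right)} = -645 + 0 = -645$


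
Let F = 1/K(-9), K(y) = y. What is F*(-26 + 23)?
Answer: ⅓ ≈ 0.33333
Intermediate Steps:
F = -⅑ (F = 1/(-9) = -⅑ ≈ -0.11111)
F*(-26 + 23) = -(-26 + 23)/9 = -⅑*(-3) = ⅓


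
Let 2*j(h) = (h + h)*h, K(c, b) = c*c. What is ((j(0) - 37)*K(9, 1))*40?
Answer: -119880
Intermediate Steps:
K(c, b) = c**2
j(h) = h**2 (j(h) = ((h + h)*h)/2 = ((2*h)*h)/2 = (2*h**2)/2 = h**2)
((j(0) - 37)*K(9, 1))*40 = ((0**2 - 37)*9**2)*40 = ((0 - 37)*81)*40 = -37*81*40 = -2997*40 = -119880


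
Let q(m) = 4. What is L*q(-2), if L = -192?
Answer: -768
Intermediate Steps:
L*q(-2) = -192*4 = -768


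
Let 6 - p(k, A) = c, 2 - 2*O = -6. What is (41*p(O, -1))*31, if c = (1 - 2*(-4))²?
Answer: -95325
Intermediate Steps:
O = 4 (O = 1 - ½*(-6) = 1 + 3 = 4)
c = 81 (c = (1 + 8)² = 9² = 81)
p(k, A) = -75 (p(k, A) = 6 - 1*81 = 6 - 81 = -75)
(41*p(O, -1))*31 = (41*(-75))*31 = -3075*31 = -95325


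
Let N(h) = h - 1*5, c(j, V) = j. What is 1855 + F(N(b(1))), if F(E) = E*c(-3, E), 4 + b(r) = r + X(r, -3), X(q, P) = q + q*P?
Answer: 1885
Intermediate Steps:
X(q, P) = q + P*q
b(r) = -4 - r (b(r) = -4 + (r + r*(1 - 3)) = -4 + (r + r*(-2)) = -4 + (r - 2*r) = -4 - r)
N(h) = -5 + h (N(h) = h - 5 = -5 + h)
F(E) = -3*E (F(E) = E*(-3) = -3*E)
1855 + F(N(b(1))) = 1855 - 3*(-5 + (-4 - 1*1)) = 1855 - 3*(-5 + (-4 - 1)) = 1855 - 3*(-5 - 5) = 1855 - 3*(-10) = 1855 + 30 = 1885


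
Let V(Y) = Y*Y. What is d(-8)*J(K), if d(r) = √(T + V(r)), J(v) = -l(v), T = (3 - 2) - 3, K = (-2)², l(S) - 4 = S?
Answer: -8*√62 ≈ -62.992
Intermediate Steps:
V(Y) = Y²
l(S) = 4 + S
K = 4
T = -2 (T = 1 - 3 = -2)
J(v) = -4 - v (J(v) = -(4 + v) = -4 - v)
d(r) = √(-2 + r²)
d(-8)*J(K) = √(-2 + (-8)²)*(-4 - 1*4) = √(-2 + 64)*(-4 - 4) = √62*(-8) = -8*√62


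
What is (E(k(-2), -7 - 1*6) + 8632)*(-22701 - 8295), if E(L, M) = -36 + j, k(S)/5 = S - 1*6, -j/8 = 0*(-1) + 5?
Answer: -265201776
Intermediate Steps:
j = -40 (j = -8*(0*(-1) + 5) = -8*(0 + 5) = -8*5 = -40)
k(S) = -30 + 5*S (k(S) = 5*(S - 1*6) = 5*(S - 6) = 5*(-6 + S) = -30 + 5*S)
E(L, M) = -76 (E(L, M) = -36 - 40 = -76)
(E(k(-2), -7 - 1*6) + 8632)*(-22701 - 8295) = (-76 + 8632)*(-22701 - 8295) = 8556*(-30996) = -265201776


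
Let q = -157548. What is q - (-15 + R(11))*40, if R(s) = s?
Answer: -157388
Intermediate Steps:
q - (-15 + R(11))*40 = -157548 - (-15 + 11)*40 = -157548 - (-4)*40 = -157548 - 1*(-160) = -157548 + 160 = -157388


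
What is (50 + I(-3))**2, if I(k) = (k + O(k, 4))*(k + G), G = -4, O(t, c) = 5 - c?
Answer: 4096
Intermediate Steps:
I(k) = (1 + k)*(-4 + k) (I(k) = (k + (5 - 1*4))*(k - 4) = (k + (5 - 4))*(-4 + k) = (k + 1)*(-4 + k) = (1 + k)*(-4 + k))
(50 + I(-3))**2 = (50 + (-4 + (-3)**2 - 3*(-3)))**2 = (50 + (-4 + 9 + 9))**2 = (50 + 14)**2 = 64**2 = 4096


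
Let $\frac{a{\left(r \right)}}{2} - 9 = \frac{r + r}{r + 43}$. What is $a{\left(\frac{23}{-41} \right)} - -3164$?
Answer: $\frac{1384147}{435} \approx 3181.9$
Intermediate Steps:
$a{\left(r \right)} = 18 + \frac{4 r}{43 + r}$ ($a{\left(r \right)} = 18 + 2 \frac{r + r}{r + 43} = 18 + 2 \frac{2 r}{43 + r} = 18 + \frac{4 r}{43 + r}$)
$a{\left(\frac{23}{-41} \right)} - -3164 = \frac{2 \left(387 + 11 \frac{23}{-41}\right)}{43 + \frac{23}{-41}} - -3164 = \frac{2 \left(387 + 11 \cdot 23 \left(- \frac{1}{41}\right)\right)}{43 + 23 \left(- \frac{1}{41}\right)} + 3164 = \frac{2 \left(387 + 11 \left(- \frac{23}{41}\right)\right)}{43 - \frac{23}{41}} + 3164 = \frac{2 \left(387 - \frac{253}{41}\right)}{\frac{1740}{41}} + 3164 = 2 \cdot \frac{41}{1740} \cdot \frac{15614}{41} + 3164 = \frac{7807}{435} + 3164 = \frac{1384147}{435}$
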